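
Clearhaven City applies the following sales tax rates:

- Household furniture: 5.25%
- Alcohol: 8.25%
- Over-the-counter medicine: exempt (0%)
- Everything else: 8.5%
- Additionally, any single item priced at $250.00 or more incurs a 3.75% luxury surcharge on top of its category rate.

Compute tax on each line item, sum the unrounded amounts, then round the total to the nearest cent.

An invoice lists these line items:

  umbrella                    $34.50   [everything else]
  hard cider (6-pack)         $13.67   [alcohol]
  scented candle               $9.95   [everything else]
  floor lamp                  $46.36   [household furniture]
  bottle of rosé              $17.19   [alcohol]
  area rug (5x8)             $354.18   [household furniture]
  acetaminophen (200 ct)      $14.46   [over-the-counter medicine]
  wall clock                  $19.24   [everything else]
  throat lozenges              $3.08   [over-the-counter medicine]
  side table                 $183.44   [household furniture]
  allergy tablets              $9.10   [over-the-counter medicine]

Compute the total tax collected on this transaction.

Umbrella $34.50: everything else → 8.5% → $2.9325
Hard cider (6-pack) $13.67: alcohol → 8.25% → $1.127775
Scented candle $9.95: everything else → 8.5% → $0.84575
Floor lamp $46.36: household furniture → 5.25% → $2.4339
Bottle of rosé $17.19: alcohol → 8.25% → $1.418175
Area rug (5x8) $354.18: household furniture → 5.25% + 3.75% surcharge = 9% → $31.8762
Acetaminophen (200 ct) $14.46: over-the-counter medicine → 0% → $0.00
Wall clock $19.24: everything else → 8.5% → $1.6354
Throat lozenges $3.08: over-the-counter medicine → 0% → $0.00
Side table $183.44: household furniture → 5.25% → $9.6306
Allergy tablets $9.10: over-the-counter medicine → 0% → $0.00
Unrounded tax sum = $51.9003 → $51.90

$51.90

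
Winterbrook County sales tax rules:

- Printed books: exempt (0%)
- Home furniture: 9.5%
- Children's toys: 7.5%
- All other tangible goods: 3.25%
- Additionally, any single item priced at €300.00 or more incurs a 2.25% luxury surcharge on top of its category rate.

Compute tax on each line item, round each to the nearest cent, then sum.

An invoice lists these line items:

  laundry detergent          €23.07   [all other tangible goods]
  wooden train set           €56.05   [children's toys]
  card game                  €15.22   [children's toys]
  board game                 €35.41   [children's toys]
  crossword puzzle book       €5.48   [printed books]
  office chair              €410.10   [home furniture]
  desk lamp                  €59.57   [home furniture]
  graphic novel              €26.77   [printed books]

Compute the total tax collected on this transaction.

Laundry detergent €23.07: all other tangible goods → 3.25% → €0.75
Wooden train set €56.05: children's toys → 7.5% → €4.20
Card game €15.22: children's toys → 7.5% → €1.14
Board game €35.41: children's toys → 7.5% → €2.66
Crossword puzzle book €5.48: printed books → 0% → €0.00
Office chair €410.10: home furniture → 9.5% + 2.25% surcharge = 11.75% → €48.19
Desk lamp €59.57: home furniture → 9.5% → €5.66
Graphic novel €26.77: printed books → 0% → €0.00
Total tax = €0.75 + €4.20 + €1.14 + €2.66 + €48.19 + €5.66 = €62.60

€62.60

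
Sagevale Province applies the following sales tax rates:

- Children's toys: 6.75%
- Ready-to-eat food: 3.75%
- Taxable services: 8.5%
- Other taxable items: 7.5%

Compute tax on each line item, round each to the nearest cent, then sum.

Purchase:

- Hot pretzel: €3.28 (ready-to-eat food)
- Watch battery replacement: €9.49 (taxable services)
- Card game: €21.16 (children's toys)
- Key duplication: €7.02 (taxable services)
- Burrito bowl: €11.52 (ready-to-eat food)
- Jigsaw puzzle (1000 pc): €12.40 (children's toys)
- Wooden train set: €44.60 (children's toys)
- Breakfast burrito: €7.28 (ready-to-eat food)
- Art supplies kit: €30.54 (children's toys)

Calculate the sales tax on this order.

Hot pretzel €3.28: ready-to-eat food → 3.75% → €0.12
Watch battery replacement €9.49: taxable services → 8.5% → €0.81
Card game €21.16: children's toys → 6.75% → €1.43
Key duplication €7.02: taxable services → 8.5% → €0.60
Burrito bowl €11.52: ready-to-eat food → 3.75% → €0.43
Jigsaw puzzle (1000 pc) €12.40: children's toys → 6.75% → €0.84
Wooden train set €44.60: children's toys → 6.75% → €3.01
Breakfast burrito €7.28: ready-to-eat food → 3.75% → €0.27
Art supplies kit €30.54: children's toys → 6.75% → €2.06
Total tax = €0.12 + €0.81 + €1.43 + €0.60 + €0.43 + €0.84 + €3.01 + €0.27 + €2.06 = €9.57

€9.57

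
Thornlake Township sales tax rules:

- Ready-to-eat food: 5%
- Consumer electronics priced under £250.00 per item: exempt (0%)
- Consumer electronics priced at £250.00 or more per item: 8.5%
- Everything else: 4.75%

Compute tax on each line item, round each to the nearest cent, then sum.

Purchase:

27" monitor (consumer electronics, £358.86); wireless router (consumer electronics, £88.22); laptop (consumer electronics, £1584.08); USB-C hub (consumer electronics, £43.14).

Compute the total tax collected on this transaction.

£165.15

27" monitor £358.86: consumer electronics, £250.00 or more → 8.5% → £30.50
Wireless router £88.22: consumer electronics, under £250.00 → 0% → £0.00
Laptop £1584.08: consumer electronics, £250.00 or more → 8.5% → £134.65
USB-C hub £43.14: consumer electronics, under £250.00 → 0% → £0.00
Total tax = £30.50 + £134.65 = £165.15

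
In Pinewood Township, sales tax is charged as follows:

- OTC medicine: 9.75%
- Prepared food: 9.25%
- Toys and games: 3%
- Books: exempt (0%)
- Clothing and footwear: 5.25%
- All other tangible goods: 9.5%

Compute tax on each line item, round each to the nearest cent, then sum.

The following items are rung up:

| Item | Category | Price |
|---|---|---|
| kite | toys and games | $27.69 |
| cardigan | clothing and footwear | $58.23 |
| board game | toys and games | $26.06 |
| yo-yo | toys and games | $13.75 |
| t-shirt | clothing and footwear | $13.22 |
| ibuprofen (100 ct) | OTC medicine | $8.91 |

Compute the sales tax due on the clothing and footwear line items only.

$3.75

Cardigan $58.23: clothing and footwear → 5.25% → $3.06
T-shirt $13.22: clothing and footwear → 5.25% → $0.69
Tax on clothing and footwear = $3.06 + $0.69 = $3.75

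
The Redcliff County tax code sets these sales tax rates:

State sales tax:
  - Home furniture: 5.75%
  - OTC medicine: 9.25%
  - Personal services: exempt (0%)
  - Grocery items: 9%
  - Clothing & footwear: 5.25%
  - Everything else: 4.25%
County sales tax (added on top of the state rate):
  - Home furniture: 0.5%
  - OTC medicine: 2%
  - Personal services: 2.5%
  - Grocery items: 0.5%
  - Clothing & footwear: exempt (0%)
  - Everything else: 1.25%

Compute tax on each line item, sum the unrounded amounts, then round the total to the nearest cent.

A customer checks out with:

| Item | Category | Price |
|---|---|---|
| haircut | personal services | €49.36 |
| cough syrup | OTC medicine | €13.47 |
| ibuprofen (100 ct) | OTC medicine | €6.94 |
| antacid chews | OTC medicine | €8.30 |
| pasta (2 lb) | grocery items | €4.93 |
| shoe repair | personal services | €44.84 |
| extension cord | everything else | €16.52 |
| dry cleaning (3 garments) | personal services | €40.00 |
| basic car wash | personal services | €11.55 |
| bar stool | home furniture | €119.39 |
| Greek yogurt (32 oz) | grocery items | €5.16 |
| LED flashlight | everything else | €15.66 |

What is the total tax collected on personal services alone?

Haircut €49.36: personal services → 0% + 2.5% county = 2.5% → €1.234
Shoe repair €44.84: personal services → 0% + 2.5% county = 2.5% → €1.121
Dry cleaning (3 garments) €40.00: personal services → 0% + 2.5% county = 2.5% → €1.00
Basic car wash €11.55: personal services → 0% + 2.5% county = 2.5% → €0.28875
Tax on personal services: unrounded sum = €3.64375 → €3.64

€3.64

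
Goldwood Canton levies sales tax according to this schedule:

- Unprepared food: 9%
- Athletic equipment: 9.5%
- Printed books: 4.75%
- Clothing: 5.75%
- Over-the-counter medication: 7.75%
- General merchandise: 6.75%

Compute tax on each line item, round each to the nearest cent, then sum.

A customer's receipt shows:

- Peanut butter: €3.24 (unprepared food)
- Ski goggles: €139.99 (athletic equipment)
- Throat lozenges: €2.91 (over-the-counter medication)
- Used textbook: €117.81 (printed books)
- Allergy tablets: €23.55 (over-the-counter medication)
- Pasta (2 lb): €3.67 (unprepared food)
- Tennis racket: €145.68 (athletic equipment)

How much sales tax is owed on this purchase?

€35.42

Peanut butter €3.24: unprepared food → 9% → €0.29
Ski goggles €139.99: athletic equipment → 9.5% → €13.30
Throat lozenges €2.91: over-the-counter medication → 7.75% → €0.23
Used textbook €117.81: printed books → 4.75% → €5.60
Allergy tablets €23.55: over-the-counter medication → 7.75% → €1.83
Pasta (2 lb) €3.67: unprepared food → 9% → €0.33
Tennis racket €145.68: athletic equipment → 9.5% → €13.84
Total tax = €0.29 + €13.30 + €0.23 + €5.60 + €1.83 + €0.33 + €13.84 = €35.42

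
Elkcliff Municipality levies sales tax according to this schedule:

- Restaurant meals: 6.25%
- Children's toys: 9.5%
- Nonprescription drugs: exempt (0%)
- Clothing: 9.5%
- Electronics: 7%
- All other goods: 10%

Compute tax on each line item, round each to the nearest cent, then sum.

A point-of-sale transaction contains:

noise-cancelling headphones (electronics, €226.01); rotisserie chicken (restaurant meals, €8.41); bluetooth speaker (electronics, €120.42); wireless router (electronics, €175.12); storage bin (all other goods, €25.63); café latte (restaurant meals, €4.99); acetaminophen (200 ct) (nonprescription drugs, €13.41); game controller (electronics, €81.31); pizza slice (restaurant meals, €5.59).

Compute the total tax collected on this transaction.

€45.95

Noise-cancelling headphones €226.01: electronics → 7% → €15.82
Rotisserie chicken €8.41: restaurant meals → 6.25% → €0.53
Bluetooth speaker €120.42: electronics → 7% → €8.43
Wireless router €175.12: electronics → 7% → €12.26
Storage bin €25.63: all other goods → 10% → €2.56
Café latte €4.99: restaurant meals → 6.25% → €0.31
Acetaminophen (200 ct) €13.41: nonprescription drugs → 0% → €0.00
Game controller €81.31: electronics → 7% → €5.69
Pizza slice €5.59: restaurant meals → 6.25% → €0.35
Total tax = €15.82 + €0.53 + €8.43 + €12.26 + €2.56 + €0.31 + €5.69 + €0.35 = €45.95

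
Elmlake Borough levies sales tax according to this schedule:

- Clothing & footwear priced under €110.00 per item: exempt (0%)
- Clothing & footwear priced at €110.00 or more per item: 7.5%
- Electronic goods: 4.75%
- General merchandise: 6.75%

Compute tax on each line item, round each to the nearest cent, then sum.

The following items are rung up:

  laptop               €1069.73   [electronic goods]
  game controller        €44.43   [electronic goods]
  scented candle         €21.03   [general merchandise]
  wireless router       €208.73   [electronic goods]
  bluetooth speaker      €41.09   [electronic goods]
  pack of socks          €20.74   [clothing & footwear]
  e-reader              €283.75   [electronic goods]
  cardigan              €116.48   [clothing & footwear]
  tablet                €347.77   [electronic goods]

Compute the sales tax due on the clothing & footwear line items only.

Pack of socks €20.74: clothing & footwear, under €110.00 → 0% → €0.00
Cardigan €116.48: clothing & footwear, €110.00 or more → 7.5% → €8.74
Tax on clothing & footwear = €0.00 + €8.74 = €8.74

€8.74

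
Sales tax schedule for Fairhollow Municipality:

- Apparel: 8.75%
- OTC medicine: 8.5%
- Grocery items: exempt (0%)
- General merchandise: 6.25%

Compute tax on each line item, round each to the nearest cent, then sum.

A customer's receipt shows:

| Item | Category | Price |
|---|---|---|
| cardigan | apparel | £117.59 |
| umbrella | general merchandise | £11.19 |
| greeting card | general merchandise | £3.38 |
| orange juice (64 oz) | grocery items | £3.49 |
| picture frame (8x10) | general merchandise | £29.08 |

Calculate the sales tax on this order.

Cardigan £117.59: apparel → 8.75% → £10.29
Umbrella £11.19: general merchandise → 6.25% → £0.70
Greeting card £3.38: general merchandise → 6.25% → £0.21
Orange juice (64 oz) £3.49: grocery items → 0% → £0.00
Picture frame (8x10) £29.08: general merchandise → 6.25% → £1.82
Total tax = £10.29 + £0.70 + £0.21 + £1.82 = £13.02

£13.02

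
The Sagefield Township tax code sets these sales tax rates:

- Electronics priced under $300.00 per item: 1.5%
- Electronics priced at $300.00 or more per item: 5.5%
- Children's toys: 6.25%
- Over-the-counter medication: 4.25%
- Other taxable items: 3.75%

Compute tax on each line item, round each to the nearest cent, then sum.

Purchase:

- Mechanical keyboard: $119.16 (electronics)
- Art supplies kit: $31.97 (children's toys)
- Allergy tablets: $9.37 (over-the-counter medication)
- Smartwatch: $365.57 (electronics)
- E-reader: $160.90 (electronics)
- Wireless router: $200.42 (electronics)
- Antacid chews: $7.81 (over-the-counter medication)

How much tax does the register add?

$30.05

Mechanical keyboard $119.16: electronics, under $300.00 → 1.5% → $1.79
Art supplies kit $31.97: children's toys → 6.25% → $2.00
Allergy tablets $9.37: over-the-counter medication → 4.25% → $0.40
Smartwatch $365.57: electronics, $300.00 or more → 5.5% → $20.11
E-reader $160.90: electronics, under $300.00 → 1.5% → $2.41
Wireless router $200.42: electronics, under $300.00 → 1.5% → $3.01
Antacid chews $7.81: over-the-counter medication → 4.25% → $0.33
Total tax = $1.79 + $2.00 + $0.40 + $20.11 + $2.41 + $3.01 + $0.33 = $30.05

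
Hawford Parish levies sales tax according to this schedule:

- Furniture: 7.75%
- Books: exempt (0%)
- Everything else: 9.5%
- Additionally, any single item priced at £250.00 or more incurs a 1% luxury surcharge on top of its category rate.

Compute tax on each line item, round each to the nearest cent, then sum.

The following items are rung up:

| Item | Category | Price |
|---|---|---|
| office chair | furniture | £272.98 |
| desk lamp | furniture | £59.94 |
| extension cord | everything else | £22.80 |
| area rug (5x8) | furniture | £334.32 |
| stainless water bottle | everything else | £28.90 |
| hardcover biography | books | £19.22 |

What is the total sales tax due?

Office chair £272.98: furniture → 7.75% + 1% surcharge = 8.75% → £23.89
Desk lamp £59.94: furniture → 7.75% → £4.65
Extension cord £22.80: everything else → 9.5% → £2.17
Area rug (5x8) £334.32: furniture → 7.75% + 1% surcharge = 8.75% → £29.25
Stainless water bottle £28.90: everything else → 9.5% → £2.75
Hardcover biography £19.22: books → 0% → £0.00
Total tax = £23.89 + £4.65 + £2.17 + £29.25 + £2.75 = £62.71

£62.71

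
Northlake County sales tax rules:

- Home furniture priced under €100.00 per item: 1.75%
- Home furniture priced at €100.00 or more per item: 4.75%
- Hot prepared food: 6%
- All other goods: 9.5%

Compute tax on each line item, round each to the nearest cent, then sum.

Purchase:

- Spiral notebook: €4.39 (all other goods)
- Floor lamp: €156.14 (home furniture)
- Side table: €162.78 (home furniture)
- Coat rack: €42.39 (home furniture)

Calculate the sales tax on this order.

Spiral notebook €4.39: all other goods → 9.5% → €0.42
Floor lamp €156.14: home furniture, €100.00 or more → 4.75% → €7.42
Side table €162.78: home furniture, €100.00 or more → 4.75% → €7.73
Coat rack €42.39: home furniture, under €100.00 → 1.75% → €0.74
Total tax = €0.42 + €7.42 + €7.73 + €0.74 = €16.31

€16.31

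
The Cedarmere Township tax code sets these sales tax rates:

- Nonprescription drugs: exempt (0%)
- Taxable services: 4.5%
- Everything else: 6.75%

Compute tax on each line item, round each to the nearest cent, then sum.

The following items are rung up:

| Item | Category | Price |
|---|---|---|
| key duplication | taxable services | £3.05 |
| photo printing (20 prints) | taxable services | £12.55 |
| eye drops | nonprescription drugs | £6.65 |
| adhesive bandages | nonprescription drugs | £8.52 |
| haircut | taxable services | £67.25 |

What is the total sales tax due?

£3.73

Key duplication £3.05: taxable services → 4.5% → £0.14
Photo printing (20 prints) £12.55: taxable services → 4.5% → £0.56
Eye drops £6.65: nonprescription drugs → 0% → £0.00
Adhesive bandages £8.52: nonprescription drugs → 0% → £0.00
Haircut £67.25: taxable services → 4.5% → £3.03
Total tax = £0.14 + £0.56 + £3.03 = £3.73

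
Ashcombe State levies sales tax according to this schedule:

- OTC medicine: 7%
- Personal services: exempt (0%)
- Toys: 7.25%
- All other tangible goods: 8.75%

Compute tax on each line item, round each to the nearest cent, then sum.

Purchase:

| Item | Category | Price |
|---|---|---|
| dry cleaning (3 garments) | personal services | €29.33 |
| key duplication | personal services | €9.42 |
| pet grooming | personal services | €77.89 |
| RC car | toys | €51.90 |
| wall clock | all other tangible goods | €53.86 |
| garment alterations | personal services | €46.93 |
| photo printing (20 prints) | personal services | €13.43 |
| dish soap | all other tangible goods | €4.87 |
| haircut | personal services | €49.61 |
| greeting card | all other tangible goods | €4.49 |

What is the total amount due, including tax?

Dry cleaning (3 garments) €29.33: personal services → 0% → €0.00
Key duplication €9.42: personal services → 0% → €0.00
Pet grooming €77.89: personal services → 0% → €0.00
RC car €51.90: toys → 7.25% → €3.76
Wall clock €53.86: all other tangible goods → 8.75% → €4.71
Garment alterations €46.93: personal services → 0% → €0.00
Photo printing (20 prints) €13.43: personal services → 0% → €0.00
Dish soap €4.87: all other tangible goods → 8.75% → €0.43
Haircut €49.61: personal services → 0% → €0.00
Greeting card €4.49: all other tangible goods → 8.75% → €0.39
Subtotal = €341.73; tax = €9.29; total due = €351.02

€351.02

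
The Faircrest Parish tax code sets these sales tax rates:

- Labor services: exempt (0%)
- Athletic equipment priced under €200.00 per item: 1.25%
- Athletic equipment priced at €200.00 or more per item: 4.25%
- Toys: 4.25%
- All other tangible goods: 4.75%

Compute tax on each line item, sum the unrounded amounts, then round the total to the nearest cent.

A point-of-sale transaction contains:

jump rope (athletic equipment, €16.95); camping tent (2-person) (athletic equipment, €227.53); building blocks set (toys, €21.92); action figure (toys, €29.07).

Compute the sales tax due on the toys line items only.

Building blocks set €21.92: toys → 4.25% → €0.9316
Action figure €29.07: toys → 4.25% → €1.235475
Tax on toys: unrounded sum = €2.167075 → €2.17

€2.17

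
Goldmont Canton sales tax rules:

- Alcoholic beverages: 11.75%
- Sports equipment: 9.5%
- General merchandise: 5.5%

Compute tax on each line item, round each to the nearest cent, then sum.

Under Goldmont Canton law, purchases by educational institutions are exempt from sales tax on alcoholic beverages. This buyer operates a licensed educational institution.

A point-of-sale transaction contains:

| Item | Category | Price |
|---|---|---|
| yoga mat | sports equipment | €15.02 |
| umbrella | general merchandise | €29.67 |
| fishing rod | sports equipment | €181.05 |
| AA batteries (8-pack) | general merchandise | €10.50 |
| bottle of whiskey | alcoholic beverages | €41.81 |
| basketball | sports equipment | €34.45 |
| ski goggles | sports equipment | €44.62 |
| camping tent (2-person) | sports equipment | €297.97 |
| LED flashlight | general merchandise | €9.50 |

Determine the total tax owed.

Yoga mat €15.02: sports equipment → 9.5% → €1.43
Umbrella €29.67: general merchandise → 5.5% → €1.63
Fishing rod €181.05: sports equipment → 9.5% → €17.20
AA batteries (8-pack) €10.50: general merchandise → 5.5% → €0.58
Bottle of whiskey €41.81: alcoholic beverages, buyer-exempt → 0% → €0.00
Basketball €34.45: sports equipment → 9.5% → €3.27
Ski goggles €44.62: sports equipment → 9.5% → €4.24
Camping tent (2-person) €297.97: sports equipment → 9.5% → €28.31
LED flashlight €9.50: general merchandise → 5.5% → €0.52
Total tax = €1.43 + €1.63 + €17.20 + €0.58 + €3.27 + €4.24 + €28.31 + €0.52 = €57.18

€57.18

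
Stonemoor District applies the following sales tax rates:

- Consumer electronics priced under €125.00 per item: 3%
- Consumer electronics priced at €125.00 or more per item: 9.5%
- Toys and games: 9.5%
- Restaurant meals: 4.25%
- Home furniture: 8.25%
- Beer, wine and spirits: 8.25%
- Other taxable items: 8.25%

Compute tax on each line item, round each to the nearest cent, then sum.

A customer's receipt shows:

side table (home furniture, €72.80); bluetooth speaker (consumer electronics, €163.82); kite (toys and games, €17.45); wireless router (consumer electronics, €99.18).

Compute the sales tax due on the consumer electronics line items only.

Bluetooth speaker €163.82: consumer electronics, €125.00 or more → 9.5% → €15.56
Wireless router €99.18: consumer electronics, under €125.00 → 3% → €2.98
Tax on consumer electronics = €15.56 + €2.98 = €18.54

€18.54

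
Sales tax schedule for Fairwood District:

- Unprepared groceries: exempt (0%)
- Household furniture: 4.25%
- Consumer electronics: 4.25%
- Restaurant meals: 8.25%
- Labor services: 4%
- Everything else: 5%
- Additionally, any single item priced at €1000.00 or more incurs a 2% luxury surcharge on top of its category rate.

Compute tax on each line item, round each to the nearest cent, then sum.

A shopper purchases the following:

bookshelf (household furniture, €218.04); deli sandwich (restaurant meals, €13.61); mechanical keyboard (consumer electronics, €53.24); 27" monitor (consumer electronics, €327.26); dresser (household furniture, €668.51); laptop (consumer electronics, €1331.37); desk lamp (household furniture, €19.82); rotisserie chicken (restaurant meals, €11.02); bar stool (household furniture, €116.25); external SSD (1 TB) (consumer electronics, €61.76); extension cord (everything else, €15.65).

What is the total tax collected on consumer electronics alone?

Mechanical keyboard €53.24: consumer electronics → 4.25% → €2.26
27" monitor €327.26: consumer electronics → 4.25% → €13.91
Laptop €1331.37: consumer electronics → 4.25% + 2% surcharge = 6.25% → €83.21
External SSD (1 TB) €61.76: consumer electronics → 4.25% → €2.62
Tax on consumer electronics = €2.26 + €13.91 + €83.21 + €2.62 = €102.00

€102.00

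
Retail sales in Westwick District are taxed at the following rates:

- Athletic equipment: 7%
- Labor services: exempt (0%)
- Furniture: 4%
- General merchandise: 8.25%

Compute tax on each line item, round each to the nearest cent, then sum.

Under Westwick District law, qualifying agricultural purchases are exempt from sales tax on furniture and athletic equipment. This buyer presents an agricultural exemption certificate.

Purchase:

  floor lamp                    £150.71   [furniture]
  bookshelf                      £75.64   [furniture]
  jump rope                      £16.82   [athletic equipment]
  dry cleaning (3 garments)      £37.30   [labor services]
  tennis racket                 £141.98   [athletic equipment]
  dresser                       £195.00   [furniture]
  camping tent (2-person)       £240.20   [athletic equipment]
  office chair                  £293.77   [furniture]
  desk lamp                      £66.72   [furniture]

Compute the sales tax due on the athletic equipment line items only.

Jump rope £16.82: athletic equipment, buyer-exempt → 0% → £0.00
Tennis racket £141.98: athletic equipment, buyer-exempt → 0% → £0.00
Camping tent (2-person) £240.20: athletic equipment, buyer-exempt → 0% → £0.00
Tax on athletic equipment = £0.00 + £0.00 + £0.00 = £0.00

£0.00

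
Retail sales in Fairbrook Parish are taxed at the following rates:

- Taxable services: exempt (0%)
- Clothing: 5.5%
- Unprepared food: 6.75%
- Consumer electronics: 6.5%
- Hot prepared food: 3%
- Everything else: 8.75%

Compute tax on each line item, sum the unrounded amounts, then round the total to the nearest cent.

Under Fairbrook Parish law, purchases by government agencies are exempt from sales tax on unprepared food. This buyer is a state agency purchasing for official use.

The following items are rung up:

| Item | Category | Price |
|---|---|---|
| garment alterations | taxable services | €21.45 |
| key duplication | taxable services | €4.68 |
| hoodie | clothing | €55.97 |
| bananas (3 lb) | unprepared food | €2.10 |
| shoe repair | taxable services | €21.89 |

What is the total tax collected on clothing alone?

Hoodie €55.97: clothing → 5.5% → €3.07835
Tax on clothing: unrounded sum = €3.07835 → €3.08

€3.08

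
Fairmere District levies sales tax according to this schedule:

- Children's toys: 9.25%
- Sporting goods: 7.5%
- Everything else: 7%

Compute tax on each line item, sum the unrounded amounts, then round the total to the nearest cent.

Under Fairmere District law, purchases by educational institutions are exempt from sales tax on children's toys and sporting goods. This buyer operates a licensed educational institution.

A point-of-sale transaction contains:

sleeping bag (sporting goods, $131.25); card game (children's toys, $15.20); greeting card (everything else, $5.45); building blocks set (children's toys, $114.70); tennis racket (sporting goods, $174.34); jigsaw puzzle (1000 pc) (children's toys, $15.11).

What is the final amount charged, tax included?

Sleeping bag $131.25: sporting goods, buyer-exempt → 0% → $0.00
Card game $15.20: children's toys, buyer-exempt → 0% → $0.00
Greeting card $5.45: everything else → 7% → $0.3815
Building blocks set $114.70: children's toys, buyer-exempt → 0% → $0.00
Tennis racket $174.34: sporting goods, buyer-exempt → 0% → $0.00
Jigsaw puzzle (1000 pc) $15.11: children's toys, buyer-exempt → 0% → $0.00
Subtotal = $456.05; unrounded tax = $0.3815 → $0.38; total due = $456.43

$456.43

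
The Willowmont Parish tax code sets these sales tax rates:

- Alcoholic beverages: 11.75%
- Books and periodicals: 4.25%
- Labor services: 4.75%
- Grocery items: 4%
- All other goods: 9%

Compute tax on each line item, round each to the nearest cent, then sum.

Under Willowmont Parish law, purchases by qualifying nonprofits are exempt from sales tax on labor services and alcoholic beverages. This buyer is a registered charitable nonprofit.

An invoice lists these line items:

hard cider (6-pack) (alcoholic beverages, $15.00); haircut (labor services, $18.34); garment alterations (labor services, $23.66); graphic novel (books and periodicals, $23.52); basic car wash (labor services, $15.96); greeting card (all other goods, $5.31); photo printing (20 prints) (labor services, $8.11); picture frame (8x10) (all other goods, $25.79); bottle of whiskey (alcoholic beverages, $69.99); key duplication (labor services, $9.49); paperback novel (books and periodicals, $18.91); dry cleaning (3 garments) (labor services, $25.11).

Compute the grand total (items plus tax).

Hard cider (6-pack) $15.00: alcoholic beverages, buyer-exempt → 0% → $0.00
Haircut $18.34: labor services, buyer-exempt → 0% → $0.00
Garment alterations $23.66: labor services, buyer-exempt → 0% → $0.00
Graphic novel $23.52: books and periodicals → 4.25% → $1.00
Basic car wash $15.96: labor services, buyer-exempt → 0% → $0.00
Greeting card $5.31: all other goods → 9% → $0.48
Photo printing (20 prints) $8.11: labor services, buyer-exempt → 0% → $0.00
Picture frame (8x10) $25.79: all other goods → 9% → $2.32
Bottle of whiskey $69.99: alcoholic beverages, buyer-exempt → 0% → $0.00
Key duplication $9.49: labor services, buyer-exempt → 0% → $0.00
Paperback novel $18.91: books and periodicals → 4.25% → $0.80
Dry cleaning (3 garments) $25.11: labor services, buyer-exempt → 0% → $0.00
Subtotal = $259.19; tax = $4.60; total due = $263.79

$263.79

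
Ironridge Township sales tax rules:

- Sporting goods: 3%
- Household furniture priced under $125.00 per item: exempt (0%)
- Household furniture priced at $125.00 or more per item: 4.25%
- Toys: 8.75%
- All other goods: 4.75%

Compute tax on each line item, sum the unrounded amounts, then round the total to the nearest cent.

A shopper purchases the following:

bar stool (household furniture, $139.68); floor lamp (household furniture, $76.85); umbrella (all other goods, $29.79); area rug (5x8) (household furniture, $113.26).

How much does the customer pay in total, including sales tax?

$366.93

Bar stool $139.68: household furniture, $125.00 or more → 4.25% → $5.9364
Floor lamp $76.85: household furniture, under $125.00 → 0% → $0.00
Umbrella $29.79: all other goods → 4.75% → $1.415025
Area rug (5x8) $113.26: household furniture, under $125.00 → 0% → $0.00
Subtotal = $359.58; unrounded tax = $7.351425 → $7.35; total due = $366.93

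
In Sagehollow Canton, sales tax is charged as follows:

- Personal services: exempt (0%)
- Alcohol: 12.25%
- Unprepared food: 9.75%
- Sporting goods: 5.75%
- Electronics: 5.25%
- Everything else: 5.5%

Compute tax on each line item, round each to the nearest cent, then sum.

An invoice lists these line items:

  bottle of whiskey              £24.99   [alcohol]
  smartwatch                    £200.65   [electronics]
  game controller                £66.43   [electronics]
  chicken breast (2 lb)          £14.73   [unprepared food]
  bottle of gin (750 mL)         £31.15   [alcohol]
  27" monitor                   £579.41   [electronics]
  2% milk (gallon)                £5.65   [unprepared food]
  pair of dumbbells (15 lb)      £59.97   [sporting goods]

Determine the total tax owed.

£56.76

Bottle of whiskey £24.99: alcohol → 12.25% → £3.06
Smartwatch £200.65: electronics → 5.25% → £10.53
Game controller £66.43: electronics → 5.25% → £3.49
Chicken breast (2 lb) £14.73: unprepared food → 9.75% → £1.44
Bottle of gin (750 mL) £31.15: alcohol → 12.25% → £3.82
27" monitor £579.41: electronics → 5.25% → £30.42
2% milk (gallon) £5.65: unprepared food → 9.75% → £0.55
Pair of dumbbells (15 lb) £59.97: sporting goods → 5.75% → £3.45
Total tax = £3.06 + £10.53 + £3.49 + £1.44 + £3.82 + £30.42 + £0.55 + £3.45 = £56.76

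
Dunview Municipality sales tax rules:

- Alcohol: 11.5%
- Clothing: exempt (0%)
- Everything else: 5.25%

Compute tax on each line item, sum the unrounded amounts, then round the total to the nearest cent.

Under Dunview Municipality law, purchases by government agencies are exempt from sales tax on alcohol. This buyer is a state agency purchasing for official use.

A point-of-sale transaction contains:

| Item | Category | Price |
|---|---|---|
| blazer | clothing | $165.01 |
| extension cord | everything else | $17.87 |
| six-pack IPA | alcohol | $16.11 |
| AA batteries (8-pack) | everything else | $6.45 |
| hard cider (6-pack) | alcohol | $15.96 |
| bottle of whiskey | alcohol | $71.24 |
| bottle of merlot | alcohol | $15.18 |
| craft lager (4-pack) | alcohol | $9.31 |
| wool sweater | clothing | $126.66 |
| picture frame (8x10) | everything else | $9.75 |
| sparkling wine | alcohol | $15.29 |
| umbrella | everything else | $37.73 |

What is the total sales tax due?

Blazer $165.01: clothing → 0% → $0.00
Extension cord $17.87: everything else → 5.25% → $0.938175
Six-pack IPA $16.11: alcohol, buyer-exempt → 0% → $0.00
AA batteries (8-pack) $6.45: everything else → 5.25% → $0.338625
Hard cider (6-pack) $15.96: alcohol, buyer-exempt → 0% → $0.00
Bottle of whiskey $71.24: alcohol, buyer-exempt → 0% → $0.00
Bottle of merlot $15.18: alcohol, buyer-exempt → 0% → $0.00
Craft lager (4-pack) $9.31: alcohol, buyer-exempt → 0% → $0.00
Wool sweater $126.66: clothing → 0% → $0.00
Picture frame (8x10) $9.75: everything else → 5.25% → $0.511875
Sparkling wine $15.29: alcohol, buyer-exempt → 0% → $0.00
Umbrella $37.73: everything else → 5.25% → $1.980825
Unrounded tax sum = $3.7695 → $3.77

$3.77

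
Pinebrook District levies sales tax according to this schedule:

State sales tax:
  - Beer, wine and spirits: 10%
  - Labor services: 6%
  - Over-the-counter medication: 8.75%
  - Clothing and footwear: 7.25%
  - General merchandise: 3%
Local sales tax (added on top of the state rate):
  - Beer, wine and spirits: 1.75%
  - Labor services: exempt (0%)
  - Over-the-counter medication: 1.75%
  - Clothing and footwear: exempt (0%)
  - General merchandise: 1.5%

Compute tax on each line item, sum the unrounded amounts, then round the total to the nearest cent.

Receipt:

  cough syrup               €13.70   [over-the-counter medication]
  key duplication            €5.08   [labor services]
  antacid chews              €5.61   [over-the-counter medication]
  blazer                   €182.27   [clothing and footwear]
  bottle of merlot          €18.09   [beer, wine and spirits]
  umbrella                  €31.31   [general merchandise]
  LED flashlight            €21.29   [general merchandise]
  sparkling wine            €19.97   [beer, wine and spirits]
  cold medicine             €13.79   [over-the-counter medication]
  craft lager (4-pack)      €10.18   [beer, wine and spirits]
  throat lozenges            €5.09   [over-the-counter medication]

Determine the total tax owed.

Cough syrup €13.70: over-the-counter medication → 8.75% + 1.75% local = 10.5% → €1.4385
Key duplication €5.08: labor services → 6% + 0% local = 6% → €0.3048
Antacid chews €5.61: over-the-counter medication → 8.75% + 1.75% local = 10.5% → €0.58905
Blazer €182.27: clothing and footwear → 7.25% + 0% local = 7.25% → €13.214575
Bottle of merlot €18.09: beer, wine and spirits → 10% + 1.75% local = 11.75% → €2.125575
Umbrella €31.31: general merchandise → 3% + 1.5% local = 4.5% → €1.40895
LED flashlight €21.29: general merchandise → 3% + 1.5% local = 4.5% → €0.95805
Sparkling wine €19.97: beer, wine and spirits → 10% + 1.75% local = 11.75% → €2.346475
Cold medicine €13.79: over-the-counter medication → 8.75% + 1.75% local = 10.5% → €1.44795
Craft lager (4-pack) €10.18: beer, wine and spirits → 10% + 1.75% local = 11.75% → €1.19615
Throat lozenges €5.09: over-the-counter medication → 8.75% + 1.75% local = 10.5% → €0.53445
Unrounded tax sum = €25.564525 → €25.56

€25.56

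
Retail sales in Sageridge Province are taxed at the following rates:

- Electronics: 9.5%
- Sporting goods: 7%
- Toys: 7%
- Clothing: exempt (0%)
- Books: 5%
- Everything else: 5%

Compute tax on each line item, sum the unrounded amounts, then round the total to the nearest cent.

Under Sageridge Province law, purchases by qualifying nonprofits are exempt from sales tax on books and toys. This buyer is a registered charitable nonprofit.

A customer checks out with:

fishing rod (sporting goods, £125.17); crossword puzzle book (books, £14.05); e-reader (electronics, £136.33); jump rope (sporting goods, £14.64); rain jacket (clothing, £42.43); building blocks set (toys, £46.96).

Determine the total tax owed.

Fishing rod £125.17: sporting goods → 7% → £8.7619
Crossword puzzle book £14.05: books, buyer-exempt → 0% → £0.00
E-reader £136.33: electronics → 9.5% → £12.95135
Jump rope £14.64: sporting goods → 7% → £1.0248
Rain jacket £42.43: clothing → 0% → £0.00
Building blocks set £46.96: toys, buyer-exempt → 0% → £0.00
Unrounded tax sum = £22.73805 → £22.74

£22.74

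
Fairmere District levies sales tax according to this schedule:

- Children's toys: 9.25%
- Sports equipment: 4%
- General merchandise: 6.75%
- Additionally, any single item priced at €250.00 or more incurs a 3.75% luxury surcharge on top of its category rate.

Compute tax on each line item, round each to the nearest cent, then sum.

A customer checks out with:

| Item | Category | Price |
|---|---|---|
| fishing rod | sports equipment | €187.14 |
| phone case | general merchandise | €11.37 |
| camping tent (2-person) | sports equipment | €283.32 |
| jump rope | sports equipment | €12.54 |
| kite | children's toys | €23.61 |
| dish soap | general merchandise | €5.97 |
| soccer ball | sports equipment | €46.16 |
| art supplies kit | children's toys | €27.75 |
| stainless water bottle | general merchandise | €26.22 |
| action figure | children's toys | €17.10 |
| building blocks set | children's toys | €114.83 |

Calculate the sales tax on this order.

€51.69

Fishing rod €187.14: sports equipment → 4% → €7.49
Phone case €11.37: general merchandise → 6.75% → €0.77
Camping tent (2-person) €283.32: sports equipment → 4% + 3.75% surcharge = 7.75% → €21.96
Jump rope €12.54: sports equipment → 4% → €0.50
Kite €23.61: children's toys → 9.25% → €2.18
Dish soap €5.97: general merchandise → 6.75% → €0.40
Soccer ball €46.16: sports equipment → 4% → €1.85
Art supplies kit €27.75: children's toys → 9.25% → €2.57
Stainless water bottle €26.22: general merchandise → 6.75% → €1.77
Action figure €17.10: children's toys → 9.25% → €1.58
Building blocks set €114.83: children's toys → 9.25% → €10.62
Total tax = €7.49 + €0.77 + €21.96 + €0.50 + €2.18 + €0.40 + €1.85 + €2.57 + €1.77 + €1.58 + €10.62 = €51.69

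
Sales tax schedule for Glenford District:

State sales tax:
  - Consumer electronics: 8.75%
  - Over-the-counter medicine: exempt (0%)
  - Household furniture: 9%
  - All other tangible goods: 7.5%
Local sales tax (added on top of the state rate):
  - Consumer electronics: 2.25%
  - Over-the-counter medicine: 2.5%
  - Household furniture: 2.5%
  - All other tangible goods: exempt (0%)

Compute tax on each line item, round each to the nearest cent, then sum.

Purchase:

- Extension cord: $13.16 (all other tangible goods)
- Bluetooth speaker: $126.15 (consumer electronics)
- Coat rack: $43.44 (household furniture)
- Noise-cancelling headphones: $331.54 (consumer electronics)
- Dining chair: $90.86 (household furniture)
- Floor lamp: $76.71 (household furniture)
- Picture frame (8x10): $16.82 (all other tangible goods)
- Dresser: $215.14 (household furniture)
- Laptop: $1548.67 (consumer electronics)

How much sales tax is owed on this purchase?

$271.96

Extension cord $13.16: all other tangible goods → 7.5% + 0% local = 7.5% → $0.99
Bluetooth speaker $126.15: consumer electronics → 8.75% + 2.25% local = 11% → $13.88
Coat rack $43.44: household furniture → 9% + 2.5% local = 11.5% → $5.00
Noise-cancelling headphones $331.54: consumer electronics → 8.75% + 2.25% local = 11% → $36.47
Dining chair $90.86: household furniture → 9% + 2.5% local = 11.5% → $10.45
Floor lamp $76.71: household furniture → 9% + 2.5% local = 11.5% → $8.82
Picture frame (8x10) $16.82: all other tangible goods → 7.5% + 0% local = 7.5% → $1.26
Dresser $215.14: household furniture → 9% + 2.5% local = 11.5% → $24.74
Laptop $1548.67: consumer electronics → 8.75% + 2.25% local = 11% → $170.35
Total tax = $0.99 + $13.88 + $5.00 + $36.47 + $10.45 + $8.82 + $1.26 + $24.74 + $170.35 = $271.96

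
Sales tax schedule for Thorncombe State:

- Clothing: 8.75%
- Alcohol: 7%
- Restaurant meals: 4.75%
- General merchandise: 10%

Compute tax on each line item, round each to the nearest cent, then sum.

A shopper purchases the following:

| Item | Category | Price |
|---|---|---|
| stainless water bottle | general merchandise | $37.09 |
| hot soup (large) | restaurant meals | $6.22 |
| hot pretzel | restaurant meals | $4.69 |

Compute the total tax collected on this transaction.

Stainless water bottle $37.09: general merchandise → 10% → $3.71
Hot soup (large) $6.22: restaurant meals → 4.75% → $0.30
Hot pretzel $4.69: restaurant meals → 4.75% → $0.22
Total tax = $3.71 + $0.30 + $0.22 = $4.23

$4.23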